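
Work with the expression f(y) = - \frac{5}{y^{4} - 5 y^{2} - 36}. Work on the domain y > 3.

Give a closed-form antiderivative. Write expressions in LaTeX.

An antiderivative is F(y) = - \frac{5 \log{\left(y - 3 \right)}}{78} + \frac{5 \log{\left(y + 3 \right)}}{78} + \frac{5 \operatorname{atan}{\left(\frac{y}{2} \right)}}{26}.

Factor the denominator (\left(y - 3\right) \left(y + 3\right) \left(y^{2} + 4\right)) and decompose: f = \frac{5}{13 \left(y^{2} + 4\right)} + \frac{5}{78 \left(y + 3\right)} - \frac{5}{78 \left(y - 3\right)}; each piece integrates to a log, atan, or power term.
Check: d/dy[- \frac{5 \log{\left(y - 3 \right)}}{78} + \frac{5 \log{\left(y + 3 \right)}}{78} + \frac{5 \operatorname{atan}{\left(\frac{y}{2} \right)}}{26}] = - \frac{5}{y^{4} - 5 y^{2} - 36} = f(y).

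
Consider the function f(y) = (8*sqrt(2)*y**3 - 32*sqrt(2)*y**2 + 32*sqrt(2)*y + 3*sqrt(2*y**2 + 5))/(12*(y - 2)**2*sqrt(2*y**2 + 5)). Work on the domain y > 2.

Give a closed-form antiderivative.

A candidate is checked by its d/dy: the result must match f(y).
Check: d/dy[(4*sqrt(2)*y*sqrt(2*y**2 + 5) - 8*sqrt(2)*sqrt(2*y**2 + 5) - 3)/(12*(y - 2))] = (8*sqrt(2)*y**3 - 32*sqrt(2)*y**2 + 32*sqrt(2)*y + 3*sqrt(2*y**2 + 5))/(12*y**2*sqrt(2*y**2 + 5) - 48*y*sqrt(2*y**2 + 5) + 48*sqrt(2*y**2 + 5)), which equals f(y).

An antiderivative is F(y) = (4*sqrt(2)*y*sqrt(2*y**2 + 5) - 8*sqrt(2)*sqrt(2*y**2 + 5) - 3)/(12*(y - 2)).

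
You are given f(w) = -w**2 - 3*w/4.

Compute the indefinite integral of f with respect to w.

F(w) = -w**3/3 - 3*w**2/8 + C

Integrate term by term and add the pieces.
Check: d/dw[-w**3/3 - 3*w**2/8] = -w**2 - 3*w/4 = f(w).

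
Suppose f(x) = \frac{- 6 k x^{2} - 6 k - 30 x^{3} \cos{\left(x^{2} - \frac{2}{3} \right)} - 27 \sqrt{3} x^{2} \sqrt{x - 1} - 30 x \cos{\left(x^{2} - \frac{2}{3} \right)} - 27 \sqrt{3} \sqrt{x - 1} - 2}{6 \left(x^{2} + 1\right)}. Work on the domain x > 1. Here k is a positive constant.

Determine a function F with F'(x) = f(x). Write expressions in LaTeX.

A first test for any F(x): its x-derivative must equal f(x) identically.
Check: d/dx[\frac{- 6 k x - 18 \sqrt{3} \left(x - 1\right)^{\frac{3}{2}} - 15 \sin{\left(x^{2} - \frac{2}{3} \right)} - 2 \operatorname{atan}{\left(x \right)}}{6}] = \frac{- 6 k x^{2} - 6 k - 30 x^{3} \cos{\left(x^{2} - \frac{2}{3} \right)} - 27 \sqrt{3} x^{2} \sqrt{x - 1} - 30 x \cos{\left(x^{2} - \frac{2}{3} \right)} - 27 \sqrt{3} \sqrt{x - 1} - 2}{6 x^{2} + 6}, which equals f(x).

An antiderivative is F(x) = \frac{- 6 k x - 18 \sqrt{3} \left(x - 1\right)^{\frac{3}{2}} - 15 \sin{\left(x^{2} - \frac{2}{3} \right)} - 2 \operatorname{atan}{\left(x \right)}}{6}.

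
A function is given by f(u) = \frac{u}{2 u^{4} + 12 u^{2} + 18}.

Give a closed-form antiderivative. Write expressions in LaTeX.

An antiderivative is F(u) = - \frac{1}{4 u^{2} + 12}.

f matches the chain-rule pattern g'(h)*h' with inner function h(u) = 4 u^{2} + 12; substituting w = h(u) collapses the integral.
Check: d/du[- \frac{1}{4 u^{2} + 12}] = \frac{u}{2 u^{4} + 12 u^{2} + 18} = f(u).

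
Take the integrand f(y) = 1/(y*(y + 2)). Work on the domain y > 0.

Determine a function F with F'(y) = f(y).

An antiderivative is F(y) = -(-log(y) + log(y + 2))/2.

The denominator factors as y*(y + 2); partial fractions split f into directly integrable pieces: -1/(2*(y + 2)) + 1/(2*y).
Check: d/dy[-(-log(y) + log(y + 2))/2] = 1/(y**2 + 2*y), which equals f(y).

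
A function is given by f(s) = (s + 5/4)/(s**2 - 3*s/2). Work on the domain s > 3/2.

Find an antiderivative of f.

An antiderivative is F(s) = -5*log(s)/6 + 11*log(s - 3/2)/6.

Factor the denominator (2*s*(2*s - 3)) and decompose: f = 11/(3*(2*s - 3)) - 5/(6*s); each piece integrates to a log, atan, or power term.
Check: d/ds[-5*log(s)/6 + 11*log(s - 3/2)/6] = (4*s + 5)/(4*s**2 - 6*s), which equals f(s).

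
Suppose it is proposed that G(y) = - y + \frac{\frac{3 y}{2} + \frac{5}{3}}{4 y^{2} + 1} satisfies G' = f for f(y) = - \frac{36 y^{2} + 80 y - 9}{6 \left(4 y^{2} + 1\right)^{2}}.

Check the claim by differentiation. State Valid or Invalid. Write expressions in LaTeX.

Invalid: d/dy[G] - f = -1, which is not 0.

d/dy[G] = \frac{- 96 y^{4} - 84 y^{2} - 80 y + 3}{96 y^{4} + 48 y^{2} + 6}
d/dy[G] - f(y) = -1 != 0.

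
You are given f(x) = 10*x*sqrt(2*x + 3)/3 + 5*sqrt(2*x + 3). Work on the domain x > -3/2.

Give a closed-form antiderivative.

Integrate term by term and add the pieces.
Check: d/dx[4*x**2*sqrt(2*x + 3)/3 + 4*x*sqrt(2*x + 3) + 3*sqrt(2*x + 3)] = (20*x**2 + 60*x + 45)/(3*sqrt(2*x + 3)), which equals f(x).

An antiderivative is F(x) = 4*x**2*sqrt(2*x + 3)/3 + 4*x*sqrt(2*x + 3) + 3*sqrt(2*x + 3).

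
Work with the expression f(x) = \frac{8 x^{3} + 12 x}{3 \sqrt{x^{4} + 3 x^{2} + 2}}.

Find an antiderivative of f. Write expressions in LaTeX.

The substitution u = x^{4} + 3 x^{2} + 2 works: f is exactly (dF/du)*(du/dx) for that inner function.
Check: d/dx[\frac{4 \sqrt{x^{2} + 1} \sqrt{x^{2} + 2}}{3}] = \frac{8 x^{3} + 12 x}{3 \sqrt{x^{2} + 1} \sqrt{x^{2} + 2}}, which equals f(x).

An antiderivative is F(x) = \frac{4 \sqrt{x^{2} + 1} \sqrt{x^{2} + 2}}{3}.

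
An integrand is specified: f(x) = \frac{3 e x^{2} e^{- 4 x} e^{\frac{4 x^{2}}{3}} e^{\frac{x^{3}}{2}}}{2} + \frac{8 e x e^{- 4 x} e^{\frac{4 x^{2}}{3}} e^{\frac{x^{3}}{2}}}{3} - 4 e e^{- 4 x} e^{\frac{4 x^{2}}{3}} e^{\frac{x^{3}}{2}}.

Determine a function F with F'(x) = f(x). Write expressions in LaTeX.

f matches the chain-rule pattern g'(h)*h' with inner function h(x) = \frac{x^{3}}{2} + \frac{4 x^{2}}{3} - 4 x + 1; substituting u = h(x) collapses the integral.
Check: d/dx[e^{\frac{x^{3}}{2} + \frac{4 x^{2}}{3} - 4 x + 1}] = \frac{3 e x^{2} e^{- 4 x} e^{\frac{4 x^{2}}{3}} e^{\frac{x^{3}}{2}}}{2} + \frac{8 e x e^{- 4 x} e^{\frac{4 x^{2}}{3}} e^{\frac{x^{3}}{2}}}{3} - 4 e e^{- 4 x} e^{\frac{4 x^{2}}{3}} e^{\frac{x^{3}}{2}} = f(x).

An antiderivative is F(x) = e^{\frac{x^{3}}{2} + \frac{4 x^{2}}{3} - 4 x + 1}.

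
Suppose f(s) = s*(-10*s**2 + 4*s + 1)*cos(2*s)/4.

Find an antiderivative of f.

An antiderivative is F(s) = -5*s**3*sin(2*s)/4 + s**2*sin(2*s)/2 - 15*s**2*cos(2*s)/8 + 2*s*sin(2*s) + s*cos(2*s)/2 - sin(2*s)/4 + cos(2*s).

Any candidate F(s) must reproduce f(s) exactly when differentiated.
Check: d/ds[-5*s**3*sin(2*s)/4 + s**2*sin(2*s)/2 - 15*s**2*cos(2*s)/8 + 2*s*sin(2*s) + s*cos(2*s)/2 - sin(2*s)/4 + cos(2*s)] = -5*s**3*cos(2*s)/2 + s**2*cos(2*s) + s*cos(2*s)/4, which equals f(s).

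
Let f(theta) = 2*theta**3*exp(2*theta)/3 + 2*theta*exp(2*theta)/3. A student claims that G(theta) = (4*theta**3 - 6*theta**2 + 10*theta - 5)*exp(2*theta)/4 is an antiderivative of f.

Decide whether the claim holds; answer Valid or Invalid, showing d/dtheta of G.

d/dtheta[G] = 2*theta**3*exp(2*theta) + 2*theta*exp(2*theta)
d/dtheta[G] - f(theta) = 4*theta**3*exp(2*theta)/3 + 4*theta*exp(2*theta)/3 != 0.

Invalid: d/dtheta[G] - f = 4*theta**3*exp(2*theta)/3 + 4*theta*exp(2*theta)/3, which is not 0.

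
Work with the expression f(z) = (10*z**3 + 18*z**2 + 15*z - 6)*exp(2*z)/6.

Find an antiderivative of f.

Recognize the product-rule pattern: f = u'v + uv' with u = 5*z**3/6 + z**2/4 + z - 1, v = exp(2*z), so integration by parts undoes it.
Check: d/dz[(10*z**3 + 3*z**2 + 12*z - 12)*exp(2*z)/12] = 5*z**3*exp(2*z)/3 + 3*z**2*exp(2*z) + 5*z*exp(2*z)/2 - exp(2*z), which equals f(z).

An antiderivative is F(z) = (10*z**3 + 3*z**2 + 12*z - 12)*exp(2*z)/12.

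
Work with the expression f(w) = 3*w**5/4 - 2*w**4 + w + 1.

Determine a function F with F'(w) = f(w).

An antiderivative is F(w) = w**6/8 - 2*w**5/5 + w**2/2 + w.

Integrate term by term and add the pieces.
Check: d/dw[w**6/8 - 2*w**5/5 + w**2/2 + w] = 3*w**5/4 - 2*w**4 + w + 1 = f(w).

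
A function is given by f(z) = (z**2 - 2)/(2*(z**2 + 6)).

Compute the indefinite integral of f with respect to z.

Any candidate F(z) must reproduce f(z) exactly when differentiated.
Check: d/dz[z/2 - 2*sqrt(6)*atan(sqrt(6)*z/6)/3] = (z**2 - 2)/(2*z**2 + 12), which equals f(z).

F(z) = z/2 - 2*sqrt(6)*atan(sqrt(6)*z/6)/3 + C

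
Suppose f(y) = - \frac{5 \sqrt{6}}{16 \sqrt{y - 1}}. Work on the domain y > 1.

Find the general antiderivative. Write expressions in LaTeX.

F(y) = - \frac{5 \sqrt{6} \sqrt{y - 1}}{8} + C

Differentiate the proposed F(y) back; it has to land on f(y) exactly.
Check: d/dy[- \frac{5 \sqrt{6} \sqrt{y - 1}}{8}] = - \frac{5 \sqrt{6}}{16 \sqrt{y - 1}} = f(y).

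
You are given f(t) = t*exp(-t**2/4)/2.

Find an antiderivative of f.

An antiderivative is F(t) = -exp(-t**2/4).

The substitution u = -t**2/4 works: f is exactly (dF/du)*(du/dt) for that inner function.
Check: d/dt[-exp(-t**2/4)] = t*exp(-t**2/4)/2 = f(t).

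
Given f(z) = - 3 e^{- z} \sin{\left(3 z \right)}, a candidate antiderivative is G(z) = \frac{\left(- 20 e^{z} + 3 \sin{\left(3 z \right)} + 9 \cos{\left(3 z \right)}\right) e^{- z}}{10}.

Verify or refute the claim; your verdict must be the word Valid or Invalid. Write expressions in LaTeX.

Valid - the claim checks out under differentiation.

d/dz[G] = - 3 e^{- z} \sin{\left(3 z \right)}
This equals f(z) exactly, so the claim holds.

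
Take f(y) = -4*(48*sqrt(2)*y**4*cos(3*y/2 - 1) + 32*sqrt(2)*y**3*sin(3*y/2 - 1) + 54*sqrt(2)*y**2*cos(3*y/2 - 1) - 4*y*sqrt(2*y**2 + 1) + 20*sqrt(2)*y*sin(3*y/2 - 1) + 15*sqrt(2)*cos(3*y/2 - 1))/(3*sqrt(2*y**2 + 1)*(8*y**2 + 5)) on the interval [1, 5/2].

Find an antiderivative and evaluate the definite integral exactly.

Any candidate F(y) must reproduce f(y) exactly when differentiated.
F(y) = (-8*sqrt(2)*sqrt(2*y**2 + 1)*sin(3*y/2 - 1) + log(4*y**2 + 5/2))/3 is an antiderivative of f.
Check: d/dy[(-8*sqrt(2)*sqrt(2*y**2 + 1)*sin(3*y/2 - 1) + log(4*y**2 + 5/2))/3] = (-192*sqrt(2)*y**4*cos(3*y/2 - 1) - 128*sqrt(2)*y**3*sin(3*y/2 - 1) - 216*sqrt(2)*y**2*cos(3*y/2 - 1) + 16*y*sqrt(2*y**2 + 1) - 80*sqrt(2)*y*sin(3*y/2 - 1) - 60*sqrt(2)*cos(3*y/2 - 1))/(24*y**2*sqrt(2*y**2 + 1) + 15*sqrt(2*y**2 + 1)), which equals f(y).
F(5/2) = -8*sqrt(3)*sin(11/4) + log(55/2)/3; F(1) = -8*sqrt(6)*sin(1/2)/3 + log(13/2)/3.
Integral = F(5/2) - F(1) = -8*sqrt(3)*sin(11/4) - log(13/2)/3 + log(55/2)/3 + 8*sqrt(6)*sin(1/2)/3.

Antiderivative: F(y) = (-8*sqrt(2)*sqrt(2*y**2 + 1)*sin(3*y/2 - 1) + log(4*y**2 + 5/2))/3; value = -8*sqrt(3)*sin(11/4) - log(13/2)/3 + log(55/2)/3 + 8*sqrt(6)*sin(1/2)/3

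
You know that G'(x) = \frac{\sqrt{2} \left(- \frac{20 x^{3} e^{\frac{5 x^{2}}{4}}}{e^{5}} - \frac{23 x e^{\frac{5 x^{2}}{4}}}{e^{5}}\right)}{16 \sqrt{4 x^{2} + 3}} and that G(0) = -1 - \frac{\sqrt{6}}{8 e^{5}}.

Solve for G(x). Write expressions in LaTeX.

G(x) = - \frac{\sqrt{2 x^{2} + \frac{3}{2}} e^{\frac{5 x^{2}}{4}}}{4 e^{5}} - 1

G'(x) has the shape u'v + uv' for u = - \frac{\sqrt{2 x^{2} + \frac{3}{2}}}{4} and v = e^{\frac{5 x^{2}}{4} - 5} — it is the derivative of the product u*v.
A general antiderivative is - \frac{\sqrt{2 x^{2} + \frac{3}{2}} e^{\frac{5 x^{2}}{4} - 5}}{4} + C.
The condition gives C = -1 - \frac{\sqrt{6}}{8 e^{5}} - (- \frac{\sqrt{6}}{8 e^{5}}) = -1.
So G(x) = - \frac{\sqrt{2 x^{2} + \frac{3}{2}} e^{\frac{5 x^{2}}{4}}}{4 e^{5}} - 1.
Check: d/dx[- \frac{\sqrt{2 x^{2} + \frac{3}{2}} e^{\frac{5 x^{2}}{4}}}{4 e^{5}} - 1] = \frac{\sqrt{2} \left(- 20 x^{3} e^{\frac{5 x^{2}}{4}} - 23 x e^{\frac{5 x^{2}}{4}}\right)}{16 \sqrt{4 x^{2} + 3} e^{5}}, which equals G'(x).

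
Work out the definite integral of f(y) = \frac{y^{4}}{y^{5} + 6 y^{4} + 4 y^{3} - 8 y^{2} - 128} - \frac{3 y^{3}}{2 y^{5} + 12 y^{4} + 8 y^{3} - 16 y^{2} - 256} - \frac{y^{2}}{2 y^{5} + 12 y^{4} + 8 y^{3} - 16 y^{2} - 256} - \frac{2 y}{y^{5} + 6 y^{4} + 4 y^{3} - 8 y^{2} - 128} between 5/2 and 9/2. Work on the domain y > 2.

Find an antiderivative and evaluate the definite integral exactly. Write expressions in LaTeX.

Factor the denominator (2 \left(y - 2\right) \left(y + 4\right)^{2} \left(y^{2} + 4\right)) and decompose: f = - \frac{19 y + 134}{400 \left(y^{2} + 4\right)} + \frac{949}{900 \left(y + 4\right)} - \frac{44}{15 \left(y + 4\right)^{2}} - \frac{1}{144 \left(y - 2\right)}; each piece integrates to a log, atan, or power term.
F(y) = \frac{- 50 \left(y + 4\right) \log{\left(y - 2 \right)} + 7592 \left(y + 4\right) \log{\left(y + 4 \right)} - 171 \left(y + 4\right) \log{\left(y^{2} + 4 \right)} - 1206 \left(y + 4\right) \operatorname{atan}{\left(\frac{y}{2} \right)} + 21120}{7200 \left(y + 4\right)} is an antiderivative of f.
Check: d/dy[\frac{- 50 \left(y + 4\right) \log{\left(y - 2 \right)} + 7592 \left(y + 4\right) \log{\left(y + 4 \right)} - 171 \left(y + 4\right) \log{\left(y^{2} + 4 \right)} - 1206 \left(y + 4\right) \operatorname{atan}{\left(\frac{y}{2} \right)} + 21120}{7200 \left(y + 4\right)}] = \frac{2 y^{4} - 3 y^{3} - y^{2} - 4 y}{2 y^{5} + 12 y^{4} + 8 y^{3} - 16 y^{2} - 256}, which equals f(y).
F(9/2) = - \frac{67 \operatorname{atan}{\left(\frac{9}{4} \right)}}{400} - \frac{19 \log{\left(\frac{97}{4} \right)}}{800} - \frac{\log{\left(\frac{5}{2} \right)}}{144} + \frac{88}{255} + \frac{949 \log{\left(\frac{17}{2} \right)}}{900}; F(5/2) = - \frac{67 \operatorname{atan}{\left(\frac{5}{4} \right)}}{400} - \frac{19 \log{\left(\frac{41}{4} \right)}}{800} + \frac{\log{\left(2 \right)}}{144} + \frac{88}{195} + \frac{949 \log{\left(\frac{13}{2} \right)}}{900}.
Integral = F(9/2) - F(5/2) = - \frac{949 \log{\left(\frac{13}{2} \right)}}{900} - \frac{67 \operatorname{atan}{\left(\frac{9}{4} \right)}}{400} - \frac{352}{3315} - \frac{19 \log{\left(\frac{97}{4} \right)}}{800} - \frac{\log{\left(\frac{5}{2} \right)}}{144} - \frac{\log{\left(2 \right)}}{144} + \frac{19 \log{\left(\frac{41}{4} \right)}}{800} + \frac{67 \operatorname{atan}{\left(\frac{5}{4} \right)}}{400} + \frac{949 \log{\left(\frac{17}{2} \right)}}{900}.

Antiderivative: F(y) = \frac{- 50 \left(y + 4\right) \log{\left(y - 2 \right)} + 7592 \left(y + 4\right) \log{\left(y + 4 \right)} - 171 \left(y + 4\right) \log{\left(y^{2} + 4 \right)} - 1206 \left(y + 4\right) \operatorname{atan}{\left(\frac{y}{2} \right)} + 21120}{7200 \left(y + 4\right)}; value = - \frac{949 \log{\left(\frac{13}{2} \right)}}{900} - \frac{67 \operatorname{atan}{\left(\frac{9}{4} \right)}}{400} - \frac{352}{3315} - \frac{19 \log{\left(\frac{97}{4} \right)}}{800} - \frac{\log{\left(\frac{5}{2} \right)}}{144} - \frac{\log{\left(2 \right)}}{144} + \frac{19 \log{\left(\frac{41}{4} \right)}}{800} + \frac{67 \operatorname{atan}{\left(\frac{5}{4} \right)}}{400} + \frac{949 \log{\left(\frac{17}{2} \right)}}{900}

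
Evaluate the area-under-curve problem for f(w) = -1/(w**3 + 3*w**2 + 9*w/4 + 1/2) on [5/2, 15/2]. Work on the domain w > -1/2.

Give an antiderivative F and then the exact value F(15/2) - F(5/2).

Antiderivative: F(w) = 4*(2*w*log(w + 1/2) - 2*w*log(w + 2) + log(w + 1/2) - log(w + 2) + 3)/(9*(2*w + 1)); value = -4*log(19/2)/9 - 4*log(3)/9 - 5/36 + 4*log(9/2)/9 + 4*log(8)/9

Factor the denominator ((w + 2)*(2*w + 1)**2) and decompose: f = 8/(9*(2*w + 1)) - 8/(3*(2*w + 1)**2) - 4/(9*(w + 2)); each piece integrates to a log, atan, or power term.
F(w) = 4*(2*w*log(w + 1/2) - 2*w*log(w + 2) + log(w + 1/2) - log(w + 2) + 3)/(9*(2*w + 1)) is an antiderivative of f.
Check: d/dw[4*(2*w*log(w + 1/2) - 2*w*log(w + 2) + log(w + 1/2) - log(w + 2) + 3)/(9*(2*w + 1))] = -4/(4*w**3 + 12*w**2 + 9*w + 2), which equals f(w).
F(15/2) = -4*log(19/2)/9 + 1/12 + 4*log(8)/9; F(5/2) = -4*log(9/2)/9 + 2/9 + 4*log(3)/9.
Integral = F(15/2) - F(5/2) = -4*log(19/2)/9 - 4*log(3)/9 - 5/36 + 4*log(9/2)/9 + 4*log(8)/9.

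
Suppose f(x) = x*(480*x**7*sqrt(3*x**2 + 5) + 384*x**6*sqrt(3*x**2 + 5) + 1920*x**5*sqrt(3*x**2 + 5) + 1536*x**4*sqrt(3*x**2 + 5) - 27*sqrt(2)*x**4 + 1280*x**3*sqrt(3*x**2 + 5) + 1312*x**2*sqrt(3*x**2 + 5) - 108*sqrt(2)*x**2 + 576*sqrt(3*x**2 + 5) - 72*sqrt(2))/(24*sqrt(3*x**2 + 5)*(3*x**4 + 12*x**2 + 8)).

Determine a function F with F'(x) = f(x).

Recover f(x) by differentiating a candidate F(x); any mismatch rules it out.
Check: d/dx[4*x**5/3 + 4*x**4/3 - sqrt(3*x**2/2 + 5/2)/4 + log(x**4/2 + 2*x**2 + 4/3)] = (480*x**8*sqrt(3*x**2 + 5) + 384*x**7*sqrt(3*x**2 + 5) + 1920*x**6*sqrt(3*x**2 + 5) + 1536*x**5*sqrt(3*x**2 + 5) - 27*sqrt(2)*x**5 + 1280*x**4*sqrt(3*x**2 + 5) + 1312*x**3*sqrt(3*x**2 + 5) - 108*sqrt(2)*x**3 + 576*x*sqrt(3*x**2 + 5) - 72*sqrt(2)*x)/(72*x**4*sqrt(3*x**2 + 5) + 288*x**2*sqrt(3*x**2 + 5) + 192*sqrt(3*x**2 + 5)), which equals f(x).

An antiderivative is F(x) = 4*x**5/3 + 4*x**4/3 - sqrt(3*x**2/2 + 5/2)/4 + log(x**4/2 + 2*x**2 + 4/3).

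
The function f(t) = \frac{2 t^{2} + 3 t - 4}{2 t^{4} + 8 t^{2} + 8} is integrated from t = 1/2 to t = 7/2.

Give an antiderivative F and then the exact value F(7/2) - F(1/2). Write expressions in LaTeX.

Antiderivative: F(t) = \frac{- 4 t - 3}{4 \left(t^{2} + 2\right)}; value = \frac{44}{171}

Recognize the product-rule pattern: f = u'v + uv' with u = \frac{1}{2 t^{2} + 4}, v = - 2 t - \frac{3}{2}, so integration by parts undoes it.
F(t) = \frac{- 4 t - 3}{4 \left(t^{2} + 2\right)} is an antiderivative of f.
Check: d/dt[\frac{- 4 t - 3}{4 \left(t^{2} + 2\right)}] = \frac{2 t^{2} + 3 t - 4}{2 t^{4} + 8 t^{2} + 8} = f(t).
F(7/2) = - \frac{17}{57}; F(1/2) = - \frac{5}{9}.
Integral = F(7/2) - F(1/2) = \frac{44}{171}.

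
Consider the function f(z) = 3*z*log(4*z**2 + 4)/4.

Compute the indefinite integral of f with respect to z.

F(z) = 3*z**2*log(4*z**2 + 4)/8 - 3*z**2/8 + 3*log(z**2 + 1)/8 + C

Recover f(z) by differentiating a candidate F(z); any mismatch rules it out.
Check: d/dz[3*z**2*log(4*z**2 + 4)/8 - 3*z**2/8 + 3*log(z**2 + 1)/8] = 3*z*log(z**2 + 1)/4 + 3*z*log(2)/2, which equals f(z).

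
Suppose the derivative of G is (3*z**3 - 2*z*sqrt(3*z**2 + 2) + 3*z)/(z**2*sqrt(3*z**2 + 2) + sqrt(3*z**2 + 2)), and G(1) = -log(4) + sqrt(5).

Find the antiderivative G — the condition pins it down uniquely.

G(z) = sqrt(3*z**2 + 2) - log(z**2 + 1) - log(2)

The proposed G(z) is checked by its d/dz: the result must match the given G'(z).
A general antiderivative is sqrt(3*z**2 + 2) - log(2*z**2 + 2) + C.
The condition gives C = -log(4) + sqrt(5) - (-log(4) + sqrt(5)) = 0.
So G(z) = sqrt(3*z**2 + 2) - log(z**2 + 1) - log(2).
Check: d/dz[sqrt(3*z**2 + 2) - log(z**2 + 1) - log(2)] = (3*z**3 - 2*z*sqrt(3*z**2 + 2) + 3*z)/(z**2*sqrt(3*z**2 + 2) + sqrt(3*z**2 + 2)) = G'(z).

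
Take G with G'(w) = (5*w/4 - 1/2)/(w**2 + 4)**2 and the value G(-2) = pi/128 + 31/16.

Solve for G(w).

G(w) = -w/(16*w**2 + 64) - atan(w/2)/32 + 2 - 10/(16*w**2 + 64)

A first test for any G(w): its w-derivative must equal the given G'(w).
A general antiderivative is (-w - 10)/(16*w**2 + 64) - atan(w/2)/32 + C.
The condition gives C = pi/128 + 31/16 - (-1/16 + pi/128) = 2.
So G(w) = -w/(16*w**2 + 64) - atan(w/2)/32 + 2 - 10/(16*w**2 + 64).
Check: d/dw[-w/(16*w**2 + 64) - atan(w/2)/32 + 2 - 10/(16*w**2 + 64)] = (5*w - 2)/(4*w**4 + 32*w**2 + 64), which equals G'(w).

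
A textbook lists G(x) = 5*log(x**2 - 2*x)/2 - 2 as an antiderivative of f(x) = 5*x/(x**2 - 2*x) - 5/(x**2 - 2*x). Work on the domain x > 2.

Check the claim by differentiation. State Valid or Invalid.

Valid - the claim checks out under differentiation.

d/dx[G] = (5*x - 5)/(x**2 - 2*x)
This equals f(x) exactly, so the claim holds.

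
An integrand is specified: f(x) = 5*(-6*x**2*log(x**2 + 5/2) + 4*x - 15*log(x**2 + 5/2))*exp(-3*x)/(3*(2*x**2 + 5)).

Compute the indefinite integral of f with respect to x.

Recognize the product-rule pattern: f = u'v + uv' with u = 5*exp(-3*x)/3, v = log(x**2 + 5/2), so integration by parts undoes it.
Check: d/dx[5*exp(-3*x)*log(x**2 + 5/2)/3] = (-30*x**2*log(x**2 + 5/2) + 20*x - 75*log(x**2 + 5/2))/(6*x**2*exp(3*x) + 15*exp(3*x)), which equals f(x).

F(x) = 5*exp(-3*x)*log(x**2 + 5/2)/3 + C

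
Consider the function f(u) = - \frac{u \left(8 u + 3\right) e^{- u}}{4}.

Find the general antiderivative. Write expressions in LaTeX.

f has the shape v'r + vr' for v = 2 u^{2} + \frac{19 u}{4} + \frac{19}{4} and r = e^{- u} — it is the derivative of the product v*r.
Check: d/du[\frac{\left(8 u^{2} + 19 u + 19\right) e^{- u}}{4}] = \frac{\left(- 8 u^{2} - 3 u\right) e^{- u}}{4}, which equals f(u).

F(u) = \frac{\left(8 u^{2} + 19 u + 19\right) e^{- u}}{4} + C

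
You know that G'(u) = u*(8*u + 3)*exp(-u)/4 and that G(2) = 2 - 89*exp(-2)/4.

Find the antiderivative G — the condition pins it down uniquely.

G'(u) has the shape v'r + vr' for v = -2*u**2 - 19*u/4 - 19/4 and r = exp(-u) — it is the derivative of the product v*r.
A general antiderivative is (-8*u**2 - 19*u - 19)*exp(-u)/4 + C.
The condition gives C = 2 - 89*exp(-2)/4 - (-89*exp(-2)/4) = 2.
So G(u) = -(8*u**2 + 19*u - 8*exp(u) + 19)*exp(-u)/4.
Check: d/du[-(8*u**2 + 19*u - 8*exp(u) + 19)*exp(-u)/4] = (8*u**2 + 3*u)*exp(-u)/4, which equals G'(u).

G(u) = -(8*u**2 + 19*u - 8*exp(u) + 19)*exp(-u)/4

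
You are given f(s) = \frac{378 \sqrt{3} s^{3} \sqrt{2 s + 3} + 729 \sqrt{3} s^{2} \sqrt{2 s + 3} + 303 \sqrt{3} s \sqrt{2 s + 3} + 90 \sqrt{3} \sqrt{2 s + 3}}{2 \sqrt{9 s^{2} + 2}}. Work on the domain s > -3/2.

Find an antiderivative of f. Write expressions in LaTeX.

An antiderivative is F(s) = \frac{3 \sqrt{3} \left(2 s + 3\right)^{\frac{5}{2}} \sqrt{9 s^{2} + 2}}{2}.

f has the shape u'v + uv' for u = \frac{9 \left(4 s + 6\right)^{\frac{5}{2}}}{8} and v = \sqrt{\frac{3 s^{2}}{2} + \frac{1}{3}} — it is the derivative of the product u*v.
Check: d/ds[\frac{3 \sqrt{3} \left(2 s + 3\right)^{\frac{5}{2}} \sqrt{9 s^{2} + 2}}{2}] = \frac{378 \sqrt{3} s^{3} \sqrt{2 s + 3} + 729 \sqrt{3} s^{2} \sqrt{2 s + 3} + 303 \sqrt{3} s \sqrt{2 s + 3} + 90 \sqrt{3} \sqrt{2 s + 3}}{2 \sqrt{9 s^{2} + 2}} = f(s).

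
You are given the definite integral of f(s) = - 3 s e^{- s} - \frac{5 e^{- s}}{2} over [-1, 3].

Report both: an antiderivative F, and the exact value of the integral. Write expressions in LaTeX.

Recognize the product-rule pattern: f = u'v + uv' with u = 3 s + \frac{11}{2}, v = e^{- s}, so integration by parts undoes it.
F(s) = \frac{\left(6 s + 11\right) e^{- s}}{2} is an antiderivative of f.
Check: d/ds[\frac{\left(6 s + 11\right) e^{- s}}{2}] = \frac{\left(- 6 s - 5\right) e^{- s}}{2}, which equals f(s).
F(3) = \frac{29}{2 e^{3}}; F(-1) = \frac{5 e}{2}.
Integral = F(3) - F(-1) = - \frac{5 e}{2} + \frac{29}{2 e^{3}}.

Antiderivative: F(s) = \frac{\left(6 s + 11\right) e^{- s}}{2}; value = - \frac{5 e}{2} + \frac{29}{2 e^{3}}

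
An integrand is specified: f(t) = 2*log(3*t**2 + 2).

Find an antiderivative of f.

Any candidate F(t) must reproduce f(t) exactly when differentiated.
Check: d/dt[2*t*log(3*t**2 + 2) - 4*t + 4*sqrt(6)*atan(sqrt(6)*t/2)/3] = 2*log(3*t**2 + 2) = f(t).

An antiderivative is F(t) = 2*t*log(3*t**2 + 2) - 4*t + 4*sqrt(6)*atan(sqrt(6)*t/2)/3.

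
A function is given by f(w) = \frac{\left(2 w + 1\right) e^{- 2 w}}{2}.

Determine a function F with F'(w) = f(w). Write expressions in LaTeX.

f has the shape u'v + uv' for u = - \frac{w}{2} - \frac{1}{2} and v = e^{- 2 w} — it is the derivative of the product u*v.
Check: d/dw[- \frac{\left(w + 1\right) e^{- 2 w}}{2}] = \frac{\left(2 w + 1\right) e^{- 2 w}}{2} = f(w).

An antiderivative is F(w) = - \frac{\left(w + 1\right) e^{- 2 w}}{2}.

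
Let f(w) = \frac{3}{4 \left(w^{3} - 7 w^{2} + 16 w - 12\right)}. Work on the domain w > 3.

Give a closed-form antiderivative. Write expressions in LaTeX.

The denominator factors as 4 \left(w - 3\right) \left(w - 2\right)^{2}; partial fractions split f into directly integrable pieces: - \frac{3}{4 \left(w - 2\right)} - \frac{3}{4 \left(w - 2\right)^{2}} + \frac{3}{4 \left(w - 3\right)}.
Check: d/dw[\frac{3 \log{\left(w - 3 \right)}}{4} - \frac{3 \log{\left(w - 2 \right)}}{4} + \frac{3}{4 w - 8}] = \frac{3}{4 w^{3} - 28 w^{2} + 64 w - 48}, which equals f(w).

An antiderivative is F(w) = \frac{3 \log{\left(w - 3 \right)}}{4} - \frac{3 \log{\left(w - 2 \right)}}{4} + \frac{3}{4 w - 8}.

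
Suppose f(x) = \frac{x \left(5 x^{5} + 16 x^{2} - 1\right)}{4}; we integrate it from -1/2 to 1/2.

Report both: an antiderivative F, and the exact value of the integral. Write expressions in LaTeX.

A candidate is checked by its d/dx: the result must match f(x).
F(x) = \frac{5 x^{7}}{28} + x^{4} - \frac{x^{2}}{8} is an antiderivative of f.
Check: d/dx[\frac{5 x^{7}}{28} + x^{4} - \frac{x^{2}}{8}] = \frac{5 x^{6}}{4} + 4 x^{3} - \frac{x}{4}, which equals f(x).
F(1/2) = \frac{117}{3584}; F(-1/2) = \frac{107}{3584}.
Integral = F(1/2) - F(-1/2) = \frac{5}{1792}.

Antiderivative: F(x) = \frac{5 x^{7}}{28} + x^{4} - \frac{x^{2}}{8}; value = \frac{5}{1792}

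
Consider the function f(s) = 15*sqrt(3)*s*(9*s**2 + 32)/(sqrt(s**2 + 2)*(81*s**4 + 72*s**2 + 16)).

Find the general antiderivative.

f has the shape u'v + uv' for u = -5*sqrt(3*s**2 + 6) and v = 1/(3*s**2 + 4/3) — it is the derivative of the product u*v.
Check: d/ds[-15*sqrt(3)*sqrt(s**2 + 2)/(9*s**2 + 4)] = (135*sqrt(3)*s**3 + 480*sqrt(3)*s)/(81*s**4*sqrt(s**2 + 2) + 72*s**2*sqrt(s**2 + 2) + 16*sqrt(s**2 + 2)), which equals f(s).

F(s) = -15*sqrt(3)*sqrt(s**2 + 2)/(9*s**2 + 4) + C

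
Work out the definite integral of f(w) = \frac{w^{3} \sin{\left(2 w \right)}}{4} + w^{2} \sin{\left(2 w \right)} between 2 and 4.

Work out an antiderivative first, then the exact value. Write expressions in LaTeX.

Antiderivative: F(w) = - \frac{w^{3} \cos{\left(2 w \right)}}{8} + \frac{3 w^{2} \sin{\left(2 w \right)}}{16} - \frac{w^{2} \cos{\left(2 w \right)}}{2} + \frac{w \sin{\left(2 w \right)}}{2} + \frac{3 w \cos{\left(2 w \right)}}{16} - \frac{3 \sin{\left(2 w \right)}}{32} + \frac{\cos{\left(2 w \right)}}{4}; value = \frac{19 \cos{\left(4 \right)}}{8} - \frac{53 \sin{\left(4 \right)}}{32} - 15 \cos{\left(8 \right)} + \frac{157 \sin{\left(8 \right)}}{32}

The integrand splits into summands that can be handled one at a time.
F(w) = - \frac{w^{3} \cos{\left(2 w \right)}}{8} + \frac{3 w^{2} \sin{\left(2 w \right)}}{16} - \frac{w^{2} \cos{\left(2 w \right)}}{2} + \frac{w \sin{\left(2 w \right)}}{2} + \frac{3 w \cos{\left(2 w \right)}}{16} - \frac{3 \sin{\left(2 w \right)}}{32} + \frac{\cos{\left(2 w \right)}}{4} is an antiderivative of f.
Check: d/dw[- \frac{w^{3} \cos{\left(2 w \right)}}{8} + \frac{3 w^{2} \sin{\left(2 w \right)}}{16} - \frac{w^{2} \cos{\left(2 w \right)}}{2} + \frac{w \sin{\left(2 w \right)}}{2} + \frac{3 w \cos{\left(2 w \right)}}{16} - \frac{3 \sin{\left(2 w \right)}}{32} + \frac{\cos{\left(2 w \right)}}{4}] = \frac{w^{3} \sin{\left(2 w \right)}}{4} + w^{2} \sin{\left(2 w \right)} = f(w).
F(4) = - 15 \cos{\left(8 \right)} + \frac{157 \sin{\left(8 \right)}}{32}; F(2) = \frac{53 \sin{\left(4 \right)}}{32} - \frac{19 \cos{\left(4 \right)}}{8}.
Integral = F(4) - F(2) = \frac{19 \cos{\left(4 \right)}}{8} - \frac{53 \sin{\left(4 \right)}}{32} - 15 \cos{\left(8 \right)} + \frac{157 \sin{\left(8 \right)}}{32}.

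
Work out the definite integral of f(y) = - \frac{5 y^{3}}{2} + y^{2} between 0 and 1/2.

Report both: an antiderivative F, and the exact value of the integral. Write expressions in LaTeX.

The integrand splits into summands that can be handled one at a time.
F(y) = - \frac{5 y^{4}}{8} + \frac{y^{3}}{3} is an antiderivative of f.
Check: d/dy[- \frac{5 y^{4}}{8} + \frac{y^{3}}{3}] = - \frac{5 y^{3}}{2} + y^{2} = f(y).
F(1/2) = \frac{1}{384}; F(0) = 0.
Integral = F(1/2) - F(0) = \frac{1}{384}.

Antiderivative: F(y) = - \frac{5 y^{4}}{8} + \frac{y^{3}}{3}; value = \frac{1}{384}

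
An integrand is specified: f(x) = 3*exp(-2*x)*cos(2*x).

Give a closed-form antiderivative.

A candidate is checked by its d/dx: the result must match f(x).
Check: d/dx[3*exp(-2*x)*sin(2*x)/4 - 3*exp(-2*x)*cos(2*x)/4] = 3*exp(-2*x)*cos(2*x) = f(x).

An antiderivative is F(x) = 3*exp(-2*x)*sin(2*x)/4 - 3*exp(-2*x)*cos(2*x)/4.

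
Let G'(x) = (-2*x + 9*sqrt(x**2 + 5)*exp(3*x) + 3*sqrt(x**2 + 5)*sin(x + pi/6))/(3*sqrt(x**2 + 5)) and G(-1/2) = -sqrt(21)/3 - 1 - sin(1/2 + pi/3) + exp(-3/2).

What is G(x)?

G(x) = -2*sqrt(x**2 + 5)/3 + exp(3*x) - cos(x + pi/6) - 1

Differentiate the proposed G(x) back; it has to land on the given G'(x).
A general antiderivative is -2*sqrt(x**2 + 5)/3 + exp(3*x) - cos(x + pi/6) + C.
The condition gives C = -sqrt(21)/3 - 1 - sin(1/2 + pi/3) + exp(-3/2) - (-sqrt(21)/3 - sin(1/2 + pi/3) + exp(-3/2)) = -1.
So G(x) = -2*sqrt(x**2 + 5)/3 + exp(3*x) - cos(x + pi/6) - 1.
Check: d/dx[-2*sqrt(x**2 + 5)/3 + exp(3*x) - cos(x + pi/6) - 1] = (-2*x + 9*sqrt(x**2 + 5)*exp(3*x) + 3*sqrt(x**2 + 5)*sin(x + pi/6))/(3*sqrt(x**2 + 5)) = G'(x).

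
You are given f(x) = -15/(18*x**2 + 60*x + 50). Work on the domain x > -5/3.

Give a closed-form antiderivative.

An antiderivative is F(x) = 5/(2*(3*x + 5)).

A first test for any F(x): its x-derivative must equal f(x) identically.
Check: d/dx[5/(2*(3*x + 5))] = -15/(18*x**2 + 60*x + 50) = f(x).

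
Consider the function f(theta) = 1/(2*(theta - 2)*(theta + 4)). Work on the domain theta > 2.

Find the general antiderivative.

F(theta) = log(theta - 2)/12 - log(theta + 4)/12 + C

The denominator factors as 2*(theta - 2)*(theta + 4); partial fractions split f into directly integrable pieces: -1/(12*(theta + 4)) + 1/(12*(theta - 2)).
Check: d/dtheta[log(theta - 2)/12 - log(theta + 4)/12] = 1/(2*theta**2 + 4*theta - 16), which equals f(theta).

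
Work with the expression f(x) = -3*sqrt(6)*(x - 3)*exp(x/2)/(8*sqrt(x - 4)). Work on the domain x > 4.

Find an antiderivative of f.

f has the shape u'v + uv' for u = -3*sqrt(3*x/2 - 6)/2 and v = exp(x/2) — it is the derivative of the product u*v.
Check: d/dx[-3*sqrt(6)*sqrt(x - 4)*exp(x/2)/4] = (-3*sqrt(6)*x*exp(x/2) + 9*sqrt(6)*exp(x/2))/(8*sqrt(x - 4)), which equals f(x).

An antiderivative is F(x) = -3*sqrt(6)*sqrt(x - 4)*exp(x/2)/4.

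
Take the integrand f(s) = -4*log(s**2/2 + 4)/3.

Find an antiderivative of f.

Check any antiderivative F(s) by computing F'(s) and comparing it with f(s).
Check: d/ds[-4*s*log(s**2/2 + 4)/3 + 8*s/3 - 16*sqrt(2)*atan(sqrt(2)*s/4)/3] = -4*log(s**2/2 + 4)/3 = f(s).

An antiderivative is F(s) = -4*s*log(s**2/2 + 4)/3 + 8*s/3 - 16*sqrt(2)*atan(sqrt(2)*s/4)/3.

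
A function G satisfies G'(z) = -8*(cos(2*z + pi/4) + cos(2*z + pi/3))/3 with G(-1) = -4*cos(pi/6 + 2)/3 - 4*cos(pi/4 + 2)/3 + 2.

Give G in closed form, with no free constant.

G(z) = 2*(-2*sin(2*z + pi/4) - 2*sin(2*z + pi/3) + 3)/3

Check a candidate G(z) by differentiating: d/dz[G] must match the given G'(z).
A general antiderivative is -4*sin(2*z + pi/4)/3 - 4*sin(2*z + pi/3)/3 + C.
The condition gives C = -4*cos(pi/6 + 2)/3 - 4*cos(pi/4 + 2)/3 + 2 - (-4*cos(pi/6 + 2)/3 - 4*cos(pi/4 + 2)/3) = 2.
So G(z) = 2*(-2*sin(2*z + pi/4) - 2*sin(2*z + pi/3) + 3)/3.
Check: d/dz[2*(-2*sin(2*z + pi/4) - 2*sin(2*z + pi/3) + 3)/3] = -8*cos(2*z + pi/4)/3 - 8*cos(2*z + pi/3)/3, which equals G'(z).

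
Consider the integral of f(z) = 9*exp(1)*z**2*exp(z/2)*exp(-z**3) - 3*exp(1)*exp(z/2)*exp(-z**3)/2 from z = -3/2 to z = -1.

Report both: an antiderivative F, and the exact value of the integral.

Antiderivative: F(z) = -3*exp(-z**3 + z/2 + 1); value = -3*exp(3/2) + 3*exp(29/8)

f matches the chain-rule pattern g'(h)*h' with inner function h(z) = -z**3 + z/2 + 1; substituting u = h(z) collapses the integral.
F(z) = -3*exp(-z**3 + z/2 + 1) is an antiderivative of f.
Check: d/dz[-3*exp(-z**3 + z/2 + 1)] = 9*exp(1)*z**2*exp(z/2)*exp(-z**3) - 3*exp(1)*exp(z/2)*exp(-z**3)/2 = f(z).
F(-1) = -3*exp(3/2); F(-3/2) = -3*exp(29/8).
Integral = F(-1) - F(-3/2) = -3*exp(3/2) + 3*exp(29/8).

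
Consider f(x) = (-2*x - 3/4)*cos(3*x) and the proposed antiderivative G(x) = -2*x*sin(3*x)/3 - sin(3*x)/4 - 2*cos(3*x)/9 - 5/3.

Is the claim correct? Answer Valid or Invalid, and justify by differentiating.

Valid. The derivative of G reproduces f.

d/dx[G] = -2*x*cos(3*x) - 3*cos(3*x)/4
This equals f(x) exactly, so the claim holds.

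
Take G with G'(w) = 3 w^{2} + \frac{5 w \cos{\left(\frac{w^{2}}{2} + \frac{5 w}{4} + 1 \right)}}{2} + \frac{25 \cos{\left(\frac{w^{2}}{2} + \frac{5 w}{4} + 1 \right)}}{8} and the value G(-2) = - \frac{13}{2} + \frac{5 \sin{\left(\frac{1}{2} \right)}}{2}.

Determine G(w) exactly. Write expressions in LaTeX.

G(w) = w^{3} + \frac{5 \sin{\left(\frac{w^{2}}{2} + \frac{5 w}{4} + 1 \right)}}{2} + \frac{3}{2}

The integrand splits into summands that can be handled one at a time.
A general antiderivative is w^{3} + \frac{5 \sin{\left(\frac{w^{2}}{2} + \frac{5 w}{4} + 1 \right)}}{2} + \frac{1}{2} + C.
The condition gives C = - \frac{13}{2} + \frac{5 \sin{\left(\frac{1}{2} \right)}}{2} - (- \frac{15}{2} + \frac{5 \sin{\left(\frac{1}{2} \right)}}{2}) = 1.
So G(w) = w^{3} + \frac{5 \sin{\left(\frac{w^{2}}{2} + \frac{5 w}{4} + 1 \right)}}{2} + \frac{3}{2}.
Check: d/dw[w^{3} + \frac{5 \sin{\left(\frac{w^{2}}{2} + \frac{5 w}{4} + 1 \right)}}{2} + \frac{3}{2}] = 3 w^{2} + \frac{5 w \cos{\left(\frac{w^{2}}{2} + \frac{5 w}{4} + 1 \right)}}{2} + \frac{25 \cos{\left(\frac{w^{2}}{2} + \frac{5 w}{4} + 1 \right)}}{8} = G'(w).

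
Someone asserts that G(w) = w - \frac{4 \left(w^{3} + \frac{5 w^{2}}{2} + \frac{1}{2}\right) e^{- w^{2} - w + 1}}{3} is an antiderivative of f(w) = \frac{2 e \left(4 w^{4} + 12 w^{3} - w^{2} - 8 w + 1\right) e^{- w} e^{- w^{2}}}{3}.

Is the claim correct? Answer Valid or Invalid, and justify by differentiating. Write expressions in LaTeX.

Invalid: d/dw[G] - f = 1, which is not 0.

d/dw[G] = \frac{e \left(8 w^{4} + 24 w^{3} - 2 w^{2} - 16 w + \frac{3 e^{w} e^{w^{2}}}{e} + 2\right) e^{- w} e^{- w^{2}}}{3}
d/dw[G] - f(w) = 1 != 0.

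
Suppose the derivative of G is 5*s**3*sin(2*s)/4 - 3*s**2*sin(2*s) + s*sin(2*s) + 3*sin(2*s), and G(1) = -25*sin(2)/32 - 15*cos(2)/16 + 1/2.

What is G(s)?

The integrand splits into summands that can be handled one at a time.
A general antiderivative is -5*s**3*cos(2*s)/8 + 15*s**2*sin(2*s)/16 + 3*s**2*cos(2*s)/2 - 3*s*sin(2*s)/2 + 7*s*cos(2*s)/16 - 7*sin(2*s)/32 - 9*cos(2*s)/4 + C.
The condition gives C = -25*sin(2)/32 - 15*cos(2)/16 + 1/2 - (-25*sin(2)/32 - 15*cos(2)/16) = 1/2.
So G(s) = (-20*s**3*cos(2*s) + 30*s**2*sin(2*s) + 48*s**2*cos(2*s) - 48*s*sin(2*s) + 14*s*cos(2*s) - 7*sin(2*s) - 72*cos(2*s) + 16)/32.
Check: d/ds[(-20*s**3*cos(2*s) + 30*s**2*sin(2*s) + 48*s**2*cos(2*s) - 48*s*sin(2*s) + 14*s*cos(2*s) - 7*sin(2*s) - 72*cos(2*s) + 16)/32] = 5*s**3*sin(2*s)/4 - 3*s**2*sin(2*s) + s*sin(2*s) + 3*sin(2*s) = G'(s).

G(s) = (-20*s**3*cos(2*s) + 30*s**2*sin(2*s) + 48*s**2*cos(2*s) - 48*s*sin(2*s) + 14*s*cos(2*s) - 7*sin(2*s) - 72*cos(2*s) + 16)/32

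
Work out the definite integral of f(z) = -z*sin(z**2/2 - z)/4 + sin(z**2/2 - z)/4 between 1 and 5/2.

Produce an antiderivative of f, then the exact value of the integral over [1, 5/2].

Antiderivative: F(z) = cos(z**2/2 - z)/4; value = -cos(1/2)/4 + cos(5/8)/4

The substitution u = z**2/2 - z works: f is exactly (dF/du)*(du/dz) for that inner function.
F(z) = cos(z**2/2 - z)/4 is an antiderivative of f.
Check: d/dz[cos(z**2/2 - z)/4] = -z*sin(z**2/2 - z)/4 + sin(z**2/2 - z)/4 = f(z).
F(5/2) = cos(5/8)/4; F(1) = cos(1/2)/4.
Integral = F(5/2) - F(1) = -cos(1/2)/4 + cos(5/8)/4.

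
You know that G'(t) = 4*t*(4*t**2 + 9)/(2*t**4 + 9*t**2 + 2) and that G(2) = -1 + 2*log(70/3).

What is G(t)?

G(t) = 2*log(2*t**4/3 + 3*t**2 + 2/3) - 1

The substitution u = 2*t**4/3 + 3*t**2 + 2/3 works: G'(t) is exactly (dG/du)*(du/dt) for that inner function.
A general antiderivative is 2*log(2*t**4/3 + 3*t**2 + 2/3) + C.
The condition gives C = -1 + 2*log(70/3) - (2*log(70/3)) = -1.
So G(t) = 2*log(2*t**4/3 + 3*t**2 + 2/3) - 1.
Check: d/dt[2*log(2*t**4/3 + 3*t**2 + 2/3) - 1] = (16*t**3 + 36*t)/(2*t**4 + 9*t**2 + 2), which equals G'(t).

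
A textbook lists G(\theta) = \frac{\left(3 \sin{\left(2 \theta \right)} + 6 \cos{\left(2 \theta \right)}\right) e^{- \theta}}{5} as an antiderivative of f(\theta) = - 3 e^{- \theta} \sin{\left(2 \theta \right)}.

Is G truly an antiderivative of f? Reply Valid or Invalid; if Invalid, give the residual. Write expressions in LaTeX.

Valid - the claim checks out under differentiation.

d/d\theta[G] = - 3 e^{- \theta} \sin{\left(2 \theta \right)}
This equals f(\theta) exactly, so the claim holds.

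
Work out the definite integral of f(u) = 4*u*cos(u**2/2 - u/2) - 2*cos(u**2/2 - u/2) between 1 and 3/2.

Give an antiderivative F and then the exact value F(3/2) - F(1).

The substitution w = u**2/2 - u/2 works: f is exactly (dF/dw)*(dw/du) for that inner function.
F(u) = 4*sin(u**2/2 - u/2) is an antiderivative of f.
Check: d/du[4*sin(u**2/2 - u/2)] = 4*u*cos(u**2/2 - u/2) - 2*cos(u**2/2 - u/2) = f(u).
F(3/2) = 4*sin(3/8); F(1) = 0.
Integral = F(3/2) - F(1) = 4*sin(3/8).

Antiderivative: F(u) = 4*sin(u**2/2 - u/2); value = 4*sin(3/8)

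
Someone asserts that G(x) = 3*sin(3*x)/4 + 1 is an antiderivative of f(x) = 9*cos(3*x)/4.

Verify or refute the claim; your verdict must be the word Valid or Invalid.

Valid: G'(x) = f(x).

d/dx[G] = 9*cos(3*x)/4
This equals f(x) exactly, so the claim holds.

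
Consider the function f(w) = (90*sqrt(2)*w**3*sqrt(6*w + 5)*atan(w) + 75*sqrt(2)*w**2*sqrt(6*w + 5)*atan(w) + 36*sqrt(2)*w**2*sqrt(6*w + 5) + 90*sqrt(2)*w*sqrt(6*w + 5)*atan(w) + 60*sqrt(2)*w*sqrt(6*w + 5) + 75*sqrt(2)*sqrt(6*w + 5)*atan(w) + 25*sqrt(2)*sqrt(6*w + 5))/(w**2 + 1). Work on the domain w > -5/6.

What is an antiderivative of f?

An antiderivative is F(w) = sqrt(2)*(6*w + 5)**(5/2)*atan(w).

Recognize the product-rule pattern: f = u'v + uv' with u = 8*(3*w + 5/2)**(5/2), v = atan(w), so integration by parts undoes it.
Check: d/dw[sqrt(2)*(6*w + 5)**(5/2)*atan(w)] = (90*sqrt(2)*w**3*sqrt(6*w + 5)*atan(w) + 75*sqrt(2)*w**2*sqrt(6*w + 5)*atan(w) + 36*sqrt(2)*w**2*sqrt(6*w + 5) + 90*sqrt(2)*w*sqrt(6*w + 5)*atan(w) + 60*sqrt(2)*w*sqrt(6*w + 5) + 75*sqrt(2)*sqrt(6*w + 5)*atan(w) + 25*sqrt(2)*sqrt(6*w + 5))/(w**2 + 1) = f(w).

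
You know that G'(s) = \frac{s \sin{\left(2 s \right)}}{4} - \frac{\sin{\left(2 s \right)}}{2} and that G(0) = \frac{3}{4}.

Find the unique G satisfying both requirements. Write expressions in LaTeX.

G(s) = - \frac{s \cos{\left(2 s \right)}}{8} + \frac{\sin{\left(2 s \right)}}{16} + \frac{\cos{\left(2 s \right)}}{4} + \frac{1}{2}

The integrand splits into summands that can be handled one at a time.
A general antiderivative is - \frac{s \cos{\left(2 s \right)}}{8} + \frac{\sin{\left(2 s \right)}}{16} + \frac{\cos{\left(2 s \right)}}{4} + C.
The condition gives C = \frac{3}{4} - (\frac{1}{4}) = \frac{1}{2}.
So G(s) = - \frac{s \cos{\left(2 s \right)}}{8} + \frac{\sin{\left(2 s \right)}}{16} + \frac{\cos{\left(2 s \right)}}{4} + \frac{1}{2}.
Check: d/ds[- \frac{s \cos{\left(2 s \right)}}{8} + \frac{\sin{\left(2 s \right)}}{16} + \frac{\cos{\left(2 s \right)}}{4} + \frac{1}{2}] = \frac{s \sin{\left(2 s \right)}}{4} - \frac{\sin{\left(2 s \right)}}{2} = G'(s).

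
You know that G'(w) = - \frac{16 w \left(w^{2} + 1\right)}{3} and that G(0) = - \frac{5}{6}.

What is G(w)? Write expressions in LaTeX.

G(w) = \frac{3 - 8 \left(- w^{2} - 1\right)^{2}}{6}

G'(w) matches the chain-rule pattern g'(h)*h' with inner function h(w) = - 2 w^{2} - 2; substituting u = h(w) collapses the integral.
A general antiderivative is - \frac{\left(- 2 w^{2} - 2\right)^{2}}{3} + C.
The condition gives C = - \frac{5}{6} - (- \frac{4}{3}) = \frac{1}{2}.
So G(w) = \frac{3 - 8 \left(- w^{2} - 1\right)^{2}}{6}.
Check: d/dw[\frac{3 - 8 \left(- w^{2} - 1\right)^{2}}{6}] = - \frac{16 w^{3}}{3} - \frac{16 w}{3}, which equals G'(w).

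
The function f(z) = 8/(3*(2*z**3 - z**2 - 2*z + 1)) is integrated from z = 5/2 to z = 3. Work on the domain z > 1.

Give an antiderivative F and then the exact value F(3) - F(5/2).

The denominator factors as 3*(z - 1)*(z + 1)*(2*z - 1); partial fractions split f into directly integrable pieces: -32/(9*(2*z - 1)) + 4/(9*(z + 1)) + 4/(3*(z - 1)).
F(z) = 4*log(z - 1)/3 - 16*log(z - 1/2)/9 + 4*log(z + 1)/9 is an antiderivative of f.
Check: d/dz[4*log(z - 1)/3 - 16*log(z - 1/2)/9 + 4*log(z + 1)/9] = 8/(6*z**3 - 3*z**2 - 6*z + 3), which equals f(z).
F(3) = -16*log(5/2)/9 + 4*log(4)/9 + 4*log(2)/3; F(5/2) = -16*log(2)/9 + 4*log(3/2)/3 + 4*log(7/2)/9.
Integral = F(3) - F(5/2) = -16*log(5/2)/9 - 4*log(7/2)/9 - 4*log(3/2)/3 + 4*log(4)/9 + 28*log(2)/9.

Antiderivative: F(z) = 4*log(z - 1)/3 - 16*log(z - 1/2)/9 + 4*log(z + 1)/9; value = -16*log(5/2)/9 - 4*log(7/2)/9 - 4*log(3/2)/3 + 4*log(4)/9 + 28*log(2)/9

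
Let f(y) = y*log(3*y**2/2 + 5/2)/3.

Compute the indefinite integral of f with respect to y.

Check any antiderivative F(y) by computing F'(y) and comparing it with f(y).
Check: d/dy[y**2*log(3*y**2/2 + 5/2)/6 - y**2/6 + 5*log(3*y**2 + 5)/18] = y*log(3*y**2 + 5)/3 - y*log(2)/3, which equals f(y).

F(y) = y**2*log(3*y**2/2 + 5/2)/6 - y**2/6 + 5*log(3*y**2 + 5)/18 + C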